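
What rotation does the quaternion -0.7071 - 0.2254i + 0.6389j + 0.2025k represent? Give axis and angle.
axis = (-0.3188, 0.9035, 0.2864), θ = 3π/2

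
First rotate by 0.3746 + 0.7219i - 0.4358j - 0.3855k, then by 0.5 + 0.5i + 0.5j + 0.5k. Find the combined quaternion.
0.237 + 0.5734i + 0.5231j - 0.5843k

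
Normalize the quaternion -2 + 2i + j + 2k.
-0.5547 + 0.5547i + 0.2774j + 0.5547k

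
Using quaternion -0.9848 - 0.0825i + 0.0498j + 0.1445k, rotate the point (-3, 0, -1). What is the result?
(-2.738, 1.027, -1.204)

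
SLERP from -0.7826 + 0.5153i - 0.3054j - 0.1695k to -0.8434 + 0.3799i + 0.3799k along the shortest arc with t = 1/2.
-0.859 + 0.4729i - 0.1613j + 0.1112k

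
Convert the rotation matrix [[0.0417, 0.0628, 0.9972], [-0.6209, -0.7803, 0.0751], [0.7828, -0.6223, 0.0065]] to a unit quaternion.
-0.2588 + 0.6737i - 0.2071j + 0.6605k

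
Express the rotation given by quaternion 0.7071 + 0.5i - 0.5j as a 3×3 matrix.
[[0.5, -0.5, -0.7071], [-0.5, 0.5, -0.7071], [0.7071, 0.7071, 0]]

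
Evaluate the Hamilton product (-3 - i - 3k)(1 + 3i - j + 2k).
6 - 13i - 4j - 8k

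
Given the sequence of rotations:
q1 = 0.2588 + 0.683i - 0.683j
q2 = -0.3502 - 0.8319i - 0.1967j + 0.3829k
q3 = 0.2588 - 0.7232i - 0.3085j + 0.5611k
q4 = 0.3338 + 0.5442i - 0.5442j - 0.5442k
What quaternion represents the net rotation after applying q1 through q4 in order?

q2 · q1 = 0.3432 - 0.193i + 0.4498j + 0.8016k
q3 · q2 · q1 = -0.3618 - 0.7978i + 0.482j + 0.0152k
q4 · q3 · q2 · q1 = 0.584 - 0.2092i + 0.7837j + 0.0301k
0.584 - 0.2092i + 0.7837j + 0.0301k


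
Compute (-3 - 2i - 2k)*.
-3 + 2i + 2k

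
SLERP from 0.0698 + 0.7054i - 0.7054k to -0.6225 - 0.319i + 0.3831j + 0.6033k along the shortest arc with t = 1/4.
0.2275 + 0.6439i - 0.1062j - 0.7227k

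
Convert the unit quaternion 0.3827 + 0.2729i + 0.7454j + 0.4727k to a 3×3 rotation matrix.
[[-0.5581, 0.045, 0.8285], [0.7686, 0.4042, 0.4958], [-0.3125, 0.9136, -0.2602]]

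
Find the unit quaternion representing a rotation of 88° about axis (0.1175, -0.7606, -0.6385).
0.7193 + 0.0816i - 0.5284j - 0.4435k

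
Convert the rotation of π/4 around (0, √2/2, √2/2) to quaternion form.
0.9239 + 0.2706j + 0.2706k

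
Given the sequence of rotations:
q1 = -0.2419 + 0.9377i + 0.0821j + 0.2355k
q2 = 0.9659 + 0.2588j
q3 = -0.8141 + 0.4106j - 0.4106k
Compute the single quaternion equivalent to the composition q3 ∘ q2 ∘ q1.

q2 · q1 = -0.2549 + 0.9667i + 0.0167j - 0.0152k
q3 · q2 · q1 = 0.1944 - 0.7864i - 0.5152j - 0.2799k
0.1944 - 0.7864i - 0.5152j - 0.2799k


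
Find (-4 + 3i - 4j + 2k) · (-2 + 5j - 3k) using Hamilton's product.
34 - 4i - 3j + 23k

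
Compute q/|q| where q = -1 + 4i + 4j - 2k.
-0.1644 + 0.6576i + 0.6576j - 0.3288k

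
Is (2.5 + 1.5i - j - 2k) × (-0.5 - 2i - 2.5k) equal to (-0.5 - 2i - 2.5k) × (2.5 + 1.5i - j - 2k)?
No: pq = -3.25 - 3.25i + 8.25j - 7.25k ≠ -3.25 - 8.25i - 7.25j - 3.25k = qp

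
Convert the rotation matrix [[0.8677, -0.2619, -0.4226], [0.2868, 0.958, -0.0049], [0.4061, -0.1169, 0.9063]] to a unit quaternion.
0.9659 - 0.029i - 0.2145j + 0.142k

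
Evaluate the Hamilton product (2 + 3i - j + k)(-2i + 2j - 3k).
11 - 3i + 11j - 2k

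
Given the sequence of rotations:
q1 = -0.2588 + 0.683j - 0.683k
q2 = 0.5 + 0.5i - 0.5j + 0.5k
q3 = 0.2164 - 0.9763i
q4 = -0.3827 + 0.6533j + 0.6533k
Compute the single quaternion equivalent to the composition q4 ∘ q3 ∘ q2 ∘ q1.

q2 · q1 = 0.5536 - 0.1294i + 0.8124j - 0.1294k
q3 · q2 · q1 = -0.0065 - 0.5685i + 0.0495j - 0.8211k
q4 · q3 · q2 · q1 = 0.5066 - 0.3512i - 0.3946j + 0.6814k
0.5066 - 0.3512i - 0.3946j + 0.6814k


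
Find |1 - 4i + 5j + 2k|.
√46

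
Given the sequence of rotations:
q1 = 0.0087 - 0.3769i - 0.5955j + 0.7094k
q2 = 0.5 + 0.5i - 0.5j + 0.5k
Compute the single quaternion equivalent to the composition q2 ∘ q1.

q2 · q1 = -0.4597 - 0.241i - 0.8452j - 0.1272k
-0.4597 - 0.241i - 0.8452j - 0.1272k


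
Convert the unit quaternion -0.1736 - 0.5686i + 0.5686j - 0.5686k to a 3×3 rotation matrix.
[[-0.2932, -0.844, 0.4492], [-0.4492, -0.2932, -0.844], [0.844, -0.4492, -0.2932]]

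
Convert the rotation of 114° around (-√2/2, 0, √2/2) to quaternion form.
0.5446 - 0.593i + 0.593k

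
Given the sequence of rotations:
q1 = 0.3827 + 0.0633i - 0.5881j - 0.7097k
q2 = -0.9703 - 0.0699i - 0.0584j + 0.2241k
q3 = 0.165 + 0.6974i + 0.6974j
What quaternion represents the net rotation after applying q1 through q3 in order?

q2 · q1 = -0.2422 + 0.0851i + 0.5129j + 0.8192k
q3 · q2 · q1 = -0.457 + 0.4164i - 0.6556j + 0.4335k
-0.457 + 0.4164i - 0.6556j + 0.4335k


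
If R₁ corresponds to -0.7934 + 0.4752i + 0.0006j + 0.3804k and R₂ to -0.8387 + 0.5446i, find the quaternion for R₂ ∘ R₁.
0.4066 - 0.8306i - 0.2077j - 0.3187k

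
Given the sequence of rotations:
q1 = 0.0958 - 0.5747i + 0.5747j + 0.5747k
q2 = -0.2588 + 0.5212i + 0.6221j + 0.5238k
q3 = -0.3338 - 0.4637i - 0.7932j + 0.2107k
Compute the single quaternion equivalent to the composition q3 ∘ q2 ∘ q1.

q2 · q1 = -0.3838 + 0.2552i - 0.6897j + 0.5585k
q3 · q2 · q1 = -0.4183 - 0.2049i + 0.8474j + 0.2549k
-0.4183 - 0.2049i + 0.8474j + 0.2549k


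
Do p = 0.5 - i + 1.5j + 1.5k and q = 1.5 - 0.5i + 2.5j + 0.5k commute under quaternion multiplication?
No: pq = -4.25 - 4.75i + 3.25j + 0.75k ≠ -4.25 + 1.25i + 3.75j + 4.25k = qp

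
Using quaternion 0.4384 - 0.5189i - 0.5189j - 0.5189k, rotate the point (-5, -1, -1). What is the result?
(-0.692, -1.334, -4.974)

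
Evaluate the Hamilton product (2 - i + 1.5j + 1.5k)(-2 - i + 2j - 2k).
-5 - 6i - 2.5j - 7.5k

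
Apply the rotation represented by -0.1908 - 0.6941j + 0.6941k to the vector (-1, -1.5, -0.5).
(0.397, 0.692, 1.692)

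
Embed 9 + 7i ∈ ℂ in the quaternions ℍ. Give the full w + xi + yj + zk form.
9 + 7i + 0j + 0k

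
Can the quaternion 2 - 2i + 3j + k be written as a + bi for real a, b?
No. The quaternion 2 - 2i + 3j + k has j-coefficient y = 3 and k-coefficient z = 1, not both zero, so it does not lie in the complex subalgebra spanned by 1 and i.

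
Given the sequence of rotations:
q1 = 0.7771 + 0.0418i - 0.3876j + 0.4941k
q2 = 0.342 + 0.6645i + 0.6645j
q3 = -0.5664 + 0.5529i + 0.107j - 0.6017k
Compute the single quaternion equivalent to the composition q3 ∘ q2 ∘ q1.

q2 · q1 = 0.4956 + 0.859i + 0.0555j - 0.1164k
q3 · q2 · q1 = -0.8316 - 0.1916i - 0.4309j - 0.2935k
-0.8316 - 0.1916i - 0.4309j - 0.2935k


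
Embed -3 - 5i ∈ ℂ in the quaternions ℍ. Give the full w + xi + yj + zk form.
-3 - 5i + 0j + 0k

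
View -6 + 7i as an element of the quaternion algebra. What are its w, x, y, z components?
-6 + 7i + 0j + 0k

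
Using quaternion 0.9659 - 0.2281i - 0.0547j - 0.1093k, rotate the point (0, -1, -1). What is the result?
(-0.18, -1.325, -0.461)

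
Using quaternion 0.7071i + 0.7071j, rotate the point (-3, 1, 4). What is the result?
(1, -3, -4)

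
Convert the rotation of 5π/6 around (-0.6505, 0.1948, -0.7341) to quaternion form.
0.2588 - 0.6283i + 0.1882j - 0.7091k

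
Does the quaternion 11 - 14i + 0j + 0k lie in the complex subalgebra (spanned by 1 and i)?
Yes. The quaternion 11 - 14i has j- and k-coefficients y = z = 0, so it lies in the complex subalgebra spanned by 1 and i.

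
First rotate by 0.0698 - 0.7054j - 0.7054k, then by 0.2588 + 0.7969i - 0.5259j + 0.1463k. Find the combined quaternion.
-0.2497 + 0.5298i + 0.3429j - 0.7345k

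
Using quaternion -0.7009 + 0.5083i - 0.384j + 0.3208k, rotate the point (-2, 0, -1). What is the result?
(-1.863, 1.214, 0.236)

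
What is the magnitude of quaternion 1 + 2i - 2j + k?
√10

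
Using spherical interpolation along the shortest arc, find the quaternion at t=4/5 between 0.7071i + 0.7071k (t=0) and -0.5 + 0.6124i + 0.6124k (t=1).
-0.4067 + 0.646i + 0.646k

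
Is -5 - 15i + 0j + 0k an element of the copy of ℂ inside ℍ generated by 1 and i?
Yes. The quaternion -5 - 15i has j- and k-coefficients y = z = 0, so it lies in the complex subalgebra spanned by 1 and i.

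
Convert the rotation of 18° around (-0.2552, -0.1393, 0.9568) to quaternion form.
0.9877 - 0.0399i - 0.0218j + 0.1497k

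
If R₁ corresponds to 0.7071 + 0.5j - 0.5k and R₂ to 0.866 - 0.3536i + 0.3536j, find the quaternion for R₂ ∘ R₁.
0.4355 - 0.4268i + 0.5062j - 0.6098k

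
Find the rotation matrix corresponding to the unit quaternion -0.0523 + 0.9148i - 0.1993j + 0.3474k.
[[0.6792, -0.3283, 0.6564], [-0.401, -0.9151, -0.0428], [0.6148, -0.2342, -0.7532]]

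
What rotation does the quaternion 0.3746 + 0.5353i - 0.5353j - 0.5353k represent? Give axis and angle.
axis = (√3/3, -√3/3, -√3/3), θ = 136°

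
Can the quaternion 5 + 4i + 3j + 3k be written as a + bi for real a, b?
No. The quaternion 5 + 4i + 3j + 3k has j-coefficient y = 3 and k-coefficient z = 3, not both zero, so it does not lie in the complex subalgebra spanned by 1 and i.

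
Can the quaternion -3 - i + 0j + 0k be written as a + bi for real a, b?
Yes. The quaternion -3 - i has j- and k-coefficients y = z = 0, so it lies in the complex subalgebra spanned by 1 and i.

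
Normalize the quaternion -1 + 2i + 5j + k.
-0.1796 + 0.3592i + 0.898j + 0.1796k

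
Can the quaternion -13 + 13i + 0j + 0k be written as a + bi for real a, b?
Yes. The quaternion -13 + 13i has j- and k-coefficients y = z = 0, so it lies in the complex subalgebra spanned by 1 and i.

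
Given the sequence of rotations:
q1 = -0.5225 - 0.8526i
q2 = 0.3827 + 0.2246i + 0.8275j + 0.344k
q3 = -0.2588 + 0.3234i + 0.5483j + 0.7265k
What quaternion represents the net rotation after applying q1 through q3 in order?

q2 · q1 = -0.0085 - 0.4436i - 0.7257j + 0.5258k
q3 · q2 · q1 = 0.1616 + 0.9276i - 0.3092j - 0.1337k
0.1616 + 0.9276i - 0.3092j - 0.1337k


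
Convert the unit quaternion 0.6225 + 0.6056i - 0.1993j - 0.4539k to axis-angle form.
axis = (0.7738, -0.2547, -0.58), θ = 103°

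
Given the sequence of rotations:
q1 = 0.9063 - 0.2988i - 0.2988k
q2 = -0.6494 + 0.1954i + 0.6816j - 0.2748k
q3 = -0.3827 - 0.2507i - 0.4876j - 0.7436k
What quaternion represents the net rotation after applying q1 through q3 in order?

q2 · q1 = -0.6123 + 0.1675i + 0.7582j + 0.1487k
q3 · q2 · q1 = 0.7566 + 0.5807i - 0.0789j + 0.29k
0.7566 + 0.5807i - 0.0789j + 0.29k


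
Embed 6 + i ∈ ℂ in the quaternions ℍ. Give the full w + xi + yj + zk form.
6 + i + 0j + 0k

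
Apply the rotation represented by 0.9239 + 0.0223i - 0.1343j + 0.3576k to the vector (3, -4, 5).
(3.631, -1.695, 5.826)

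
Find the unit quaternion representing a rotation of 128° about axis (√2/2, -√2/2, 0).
0.4384 + 0.6355i - 0.6355j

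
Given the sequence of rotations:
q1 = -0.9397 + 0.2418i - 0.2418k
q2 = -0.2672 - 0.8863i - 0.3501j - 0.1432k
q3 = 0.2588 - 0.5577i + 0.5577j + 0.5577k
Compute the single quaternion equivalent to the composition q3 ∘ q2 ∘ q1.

q2 · q1 = 0.4308 + 0.8529i + 0.0801j + 0.2838k
q3 · q2 · q1 = 0.3842 + 0.0941i + 0.8949j - 0.2066k
0.3842 + 0.0941i + 0.8949j - 0.2066k


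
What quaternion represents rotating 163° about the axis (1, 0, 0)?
0.1478 + 0.989i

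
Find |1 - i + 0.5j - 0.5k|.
1.581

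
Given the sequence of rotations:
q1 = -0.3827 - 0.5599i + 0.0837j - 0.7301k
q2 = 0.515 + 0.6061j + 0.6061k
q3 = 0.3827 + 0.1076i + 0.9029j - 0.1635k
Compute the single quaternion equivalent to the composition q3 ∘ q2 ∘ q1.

q2 · q1 = 0.1947 - 0.7816i - 0.5282j - 0.2686k
q3 · q2 · q1 = 0.5916 - 0.607i + 0.1303j + 0.5142k
0.5916 - 0.607i + 0.1303j + 0.5142k


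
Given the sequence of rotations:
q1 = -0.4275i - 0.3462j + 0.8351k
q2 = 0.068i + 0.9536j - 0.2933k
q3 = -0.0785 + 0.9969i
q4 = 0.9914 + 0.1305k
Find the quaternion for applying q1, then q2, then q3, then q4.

q2 · q1 = 0.6041 + 0.6948i + 0.0686j + 0.3841k
q3 · q2 · q1 = -0.7401 + 0.5477i - 0.3883j + 0.0382k
q4 · q3 · q2 · q1 = -0.7387 + 0.5937i - 0.3135j - 0.0587k
-0.7387 + 0.5937i - 0.3135j - 0.0587k


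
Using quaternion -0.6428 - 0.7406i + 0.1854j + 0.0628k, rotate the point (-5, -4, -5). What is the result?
(-2.184, 6.84, -3.8)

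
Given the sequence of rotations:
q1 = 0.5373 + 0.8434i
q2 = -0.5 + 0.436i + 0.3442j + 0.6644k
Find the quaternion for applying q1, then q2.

q2 · q1 = -0.6364 - 0.1874i + 0.7453j + 0.0667k
-0.6364 - 0.1874i + 0.7453j + 0.0667k


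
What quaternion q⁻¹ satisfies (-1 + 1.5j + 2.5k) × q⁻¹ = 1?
-0.1053 - 0.1579j - 0.2632k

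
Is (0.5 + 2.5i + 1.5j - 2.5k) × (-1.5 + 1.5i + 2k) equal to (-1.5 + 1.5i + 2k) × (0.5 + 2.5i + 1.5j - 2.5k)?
No: pq = 0.5 - 11j + 2.5k ≠ 0.5 - 6i + 6.5j + 7k = qp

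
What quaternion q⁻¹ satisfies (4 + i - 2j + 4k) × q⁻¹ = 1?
0.1081 - 0.027i + 0.0541j - 0.1081k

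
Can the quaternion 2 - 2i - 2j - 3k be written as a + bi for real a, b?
No. The quaternion 2 - 2i - 2j - 3k has j-coefficient y = -2 and k-coefficient z = -3, not both zero, so it does not lie in the complex subalgebra spanned by 1 and i.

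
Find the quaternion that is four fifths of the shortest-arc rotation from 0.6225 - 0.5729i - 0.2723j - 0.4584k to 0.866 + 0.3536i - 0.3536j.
0.9054 + 0.1653i - 0.3742j - 0.1133k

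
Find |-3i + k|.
√10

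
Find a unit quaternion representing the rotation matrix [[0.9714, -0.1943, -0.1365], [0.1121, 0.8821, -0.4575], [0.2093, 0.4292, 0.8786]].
0.9659 + 0.2295i - 0.0895j + 0.0793k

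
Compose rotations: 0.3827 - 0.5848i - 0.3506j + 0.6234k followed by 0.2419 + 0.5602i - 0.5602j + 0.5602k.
-0.1255 - 0.0799i - 0.976j - 0.1588k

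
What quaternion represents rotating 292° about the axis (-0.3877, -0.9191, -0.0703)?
-0.829 - 0.2168i - 0.514j - 0.0393k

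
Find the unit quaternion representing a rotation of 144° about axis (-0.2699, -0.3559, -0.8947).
0.309 - 0.2567i - 0.3385j - 0.8509k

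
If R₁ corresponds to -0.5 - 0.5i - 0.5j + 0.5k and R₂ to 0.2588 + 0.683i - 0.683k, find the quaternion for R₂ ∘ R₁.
0.5536 - 0.8124i - 0.1294j + 0.1294k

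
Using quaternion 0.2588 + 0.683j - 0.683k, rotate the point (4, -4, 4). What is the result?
(-3.464, -5.414, 2.586)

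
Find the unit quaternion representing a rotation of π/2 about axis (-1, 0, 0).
0.7071 - 0.7071i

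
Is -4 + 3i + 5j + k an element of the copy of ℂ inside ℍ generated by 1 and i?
No. The quaternion -4 + 3i + 5j + k has j-coefficient y = 5 and k-coefficient z = 1, not both zero, so it does not lie in the complex subalgebra spanned by 1 and i.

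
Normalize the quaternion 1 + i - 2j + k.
0.378 + 0.378i - 0.7559j + 0.378k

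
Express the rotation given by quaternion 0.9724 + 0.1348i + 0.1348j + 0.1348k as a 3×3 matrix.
[[0.9273, -0.2258, 0.2985], [0.2985, 0.9273, -0.2258], [-0.2258, 0.2985, 0.9273]]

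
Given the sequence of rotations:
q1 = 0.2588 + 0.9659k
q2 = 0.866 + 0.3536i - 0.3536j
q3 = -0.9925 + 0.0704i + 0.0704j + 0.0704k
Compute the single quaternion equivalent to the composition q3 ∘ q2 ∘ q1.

q2 · q1 = 0.2241 - 0.25i - 0.4331j + 0.8365k
q3 · q2 · q1 = -0.2332 + 0.3533i + 0.3691j - 0.8273k
-0.2332 + 0.3533i + 0.3691j - 0.8273k


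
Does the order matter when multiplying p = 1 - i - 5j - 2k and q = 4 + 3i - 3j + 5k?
Yes: pq = 2 - 32i - 24j + 15k ≠ 2 + 30i - 22j - 21k = qp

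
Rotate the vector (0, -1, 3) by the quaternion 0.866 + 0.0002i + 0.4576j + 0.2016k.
(2.727, -0.366, 1.559)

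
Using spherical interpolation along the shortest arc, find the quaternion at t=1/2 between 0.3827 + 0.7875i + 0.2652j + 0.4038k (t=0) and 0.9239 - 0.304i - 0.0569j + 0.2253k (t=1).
0.8469 + 0.3134i + 0.135j + 0.4078k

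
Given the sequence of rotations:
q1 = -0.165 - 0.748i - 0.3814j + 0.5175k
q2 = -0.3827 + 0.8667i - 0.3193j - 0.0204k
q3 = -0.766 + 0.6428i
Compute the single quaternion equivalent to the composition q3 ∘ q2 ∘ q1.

q2 · q1 = 0.6002 - 0.0298i - 0.2346j - 0.7641k
q3 · q2 · q1 = -0.4406 + 0.4086i + 0.6709j + 0.4345k
-0.4406 + 0.4086i + 0.6709j + 0.4345k


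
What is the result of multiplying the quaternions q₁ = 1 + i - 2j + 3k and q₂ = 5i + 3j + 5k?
-14 - 14i + 13j + 18k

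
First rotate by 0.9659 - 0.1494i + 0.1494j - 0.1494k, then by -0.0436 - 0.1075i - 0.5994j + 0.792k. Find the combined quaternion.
0.1497 - 0.1261i - 0.7199j + 0.6659k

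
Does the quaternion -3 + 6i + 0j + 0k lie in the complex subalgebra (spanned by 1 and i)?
Yes. The quaternion -3 + 6i has j- and k-coefficients y = z = 0, so it lies in the complex subalgebra spanned by 1 and i.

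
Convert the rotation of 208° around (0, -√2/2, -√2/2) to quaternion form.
-0.2419 - 0.6861j - 0.6861k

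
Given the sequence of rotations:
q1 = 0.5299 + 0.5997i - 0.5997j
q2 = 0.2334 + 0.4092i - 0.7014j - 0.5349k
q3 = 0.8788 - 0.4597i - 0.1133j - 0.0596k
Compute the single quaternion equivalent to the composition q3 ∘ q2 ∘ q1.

q2 · q1 = -0.5423 + 0.036i - 0.8324j - 0.1082k
q3 · q2 · q1 = -0.5608 + 0.2436i - 0.722j + 0.324k
-0.5608 + 0.2436i - 0.722j + 0.324k


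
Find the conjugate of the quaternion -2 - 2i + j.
-2 + 2i - j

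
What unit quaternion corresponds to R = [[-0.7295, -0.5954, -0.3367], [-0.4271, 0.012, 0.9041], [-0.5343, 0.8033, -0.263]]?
0.0698 - 0.3611i + 0.7079j + 0.603k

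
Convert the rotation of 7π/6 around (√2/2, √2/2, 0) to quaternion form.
-0.2588 + 0.683i + 0.683j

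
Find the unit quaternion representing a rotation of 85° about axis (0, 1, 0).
0.7373 + 0.6756j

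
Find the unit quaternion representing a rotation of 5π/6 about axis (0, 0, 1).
0.2588 + 0.9659k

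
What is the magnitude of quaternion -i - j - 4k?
√18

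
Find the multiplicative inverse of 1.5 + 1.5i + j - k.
0.2308 - 0.2308i - 0.1538j + 0.1538k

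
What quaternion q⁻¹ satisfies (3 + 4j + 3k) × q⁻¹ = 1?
0.0882 - 0.1176j - 0.0882k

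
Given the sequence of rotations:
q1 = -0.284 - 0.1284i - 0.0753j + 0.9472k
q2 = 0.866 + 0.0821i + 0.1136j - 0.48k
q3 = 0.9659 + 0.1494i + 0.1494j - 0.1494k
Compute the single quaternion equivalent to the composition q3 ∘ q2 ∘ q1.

q2 · q1 = 0.2278 - 0.0631i - 0.1136j + 0.965k
q3 · q2 · q1 = 0.3906 + 0.1003i - 0.2104j + 0.8905k
0.3906 + 0.1003i - 0.2104j + 0.8905k


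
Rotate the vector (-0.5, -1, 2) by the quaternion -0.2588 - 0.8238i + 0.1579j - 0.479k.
(1.677, -0.333, -1.525)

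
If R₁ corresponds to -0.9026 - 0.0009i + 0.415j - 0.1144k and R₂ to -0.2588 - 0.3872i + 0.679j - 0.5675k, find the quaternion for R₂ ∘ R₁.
-0.1135 + 0.5076i - 0.7641j + 0.3818k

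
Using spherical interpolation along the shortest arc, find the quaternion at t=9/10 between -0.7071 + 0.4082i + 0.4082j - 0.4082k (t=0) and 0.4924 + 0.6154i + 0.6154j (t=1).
0.3756 + 0.654i + 0.654j - 0.0583k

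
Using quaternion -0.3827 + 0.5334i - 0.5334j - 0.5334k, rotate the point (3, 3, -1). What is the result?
(-3.185, -1.874, -2.312)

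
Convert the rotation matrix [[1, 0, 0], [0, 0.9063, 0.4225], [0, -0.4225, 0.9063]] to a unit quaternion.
0.9763 - 0.2164i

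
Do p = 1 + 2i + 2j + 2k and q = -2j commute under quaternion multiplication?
No: pq = 4 + 4i - 2j - 4k ≠ 4 - 4i - 2j + 4k = qp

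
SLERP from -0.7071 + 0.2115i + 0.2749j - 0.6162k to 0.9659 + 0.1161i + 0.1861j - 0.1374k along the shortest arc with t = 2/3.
-0.9897 - 0.0029i - 0.0297j - 0.1398k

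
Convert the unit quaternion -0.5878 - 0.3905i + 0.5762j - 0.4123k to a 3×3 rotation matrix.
[[-0.004, -0.9347, -0.3554], [0.0347, 0.355, -0.9342], [0.9994, -0.0161, 0.031]]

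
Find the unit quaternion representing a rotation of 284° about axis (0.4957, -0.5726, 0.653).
-0.788 + 0.3052i - 0.3525j + 0.402k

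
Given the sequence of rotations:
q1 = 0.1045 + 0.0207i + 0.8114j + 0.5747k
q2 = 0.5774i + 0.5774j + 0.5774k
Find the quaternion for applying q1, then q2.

q2 · q1 = -0.8123 - 0.0763i - 0.2595j + 0.5169k
-0.8123 - 0.0763i - 0.2595j + 0.5169k


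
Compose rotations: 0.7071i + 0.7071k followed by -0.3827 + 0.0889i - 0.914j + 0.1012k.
-0.1344 - 0.9169i + 0.0087j + 0.3757k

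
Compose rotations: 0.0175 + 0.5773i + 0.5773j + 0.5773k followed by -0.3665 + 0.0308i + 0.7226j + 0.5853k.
-0.7792 - 0.1318i + 0.1212j - 0.6007k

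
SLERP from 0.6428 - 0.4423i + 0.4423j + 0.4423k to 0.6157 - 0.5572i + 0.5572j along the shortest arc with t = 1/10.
0.6467 - 0.4588i + 0.4588j + 0.401k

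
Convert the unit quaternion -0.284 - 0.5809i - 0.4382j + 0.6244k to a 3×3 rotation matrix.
[[-0.1638, 0.8638, -0.4765], [0.1544, -0.4546, -0.8772], [-0.9743, -0.2173, -0.0589]]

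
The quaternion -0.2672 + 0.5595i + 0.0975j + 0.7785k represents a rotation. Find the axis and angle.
axis = (0.5806, 0.1012, 0.8079), θ = 211°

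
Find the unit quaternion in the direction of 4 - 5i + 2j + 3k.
0.5443 - 0.6804i + 0.2722j + 0.4082k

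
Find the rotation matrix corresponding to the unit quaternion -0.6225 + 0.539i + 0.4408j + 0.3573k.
[[0.3561, 0.92, -0.1636], [0.0303, 0.1636, 0.9861], [0.934, -0.3561, 0.0303]]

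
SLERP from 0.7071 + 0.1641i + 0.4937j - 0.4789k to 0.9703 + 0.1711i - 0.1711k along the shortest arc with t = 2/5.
0.8564 + 0.1758i + 0.3101j - 0.3735k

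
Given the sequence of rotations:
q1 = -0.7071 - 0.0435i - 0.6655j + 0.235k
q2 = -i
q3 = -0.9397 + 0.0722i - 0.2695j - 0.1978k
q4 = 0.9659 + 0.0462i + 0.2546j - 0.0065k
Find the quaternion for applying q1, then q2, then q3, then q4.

q2 · q1 = -0.0435 + 0.7071i + 0.235j + 0.6655k
q3 · q2 · q1 = 0.1848 - 0.8005i - 0.397j - 0.4092k
q4 · q3 · q2 · q1 = 0.3139 - 0.8714i - 0.3123j - 0.211k
0.3139 - 0.8714i - 0.3123j - 0.211k


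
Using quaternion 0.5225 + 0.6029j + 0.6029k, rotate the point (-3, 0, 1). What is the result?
(1.992, -1.163, 2.163)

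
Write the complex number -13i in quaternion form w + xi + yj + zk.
0 - 13i + 0j + 0k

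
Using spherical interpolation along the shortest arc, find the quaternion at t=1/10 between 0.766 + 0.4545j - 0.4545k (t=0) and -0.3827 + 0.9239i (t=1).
0.7808 - 0.1227i + 0.4331j - 0.4331k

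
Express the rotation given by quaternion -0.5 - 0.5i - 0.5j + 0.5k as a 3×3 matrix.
[[0, 1, 0], [0, 0, -1], [-1, 0, 0]]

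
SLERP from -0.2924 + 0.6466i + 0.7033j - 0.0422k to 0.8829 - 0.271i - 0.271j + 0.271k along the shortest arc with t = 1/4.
-0.4828 + 0.5913i + 0.6364j - 0.1104k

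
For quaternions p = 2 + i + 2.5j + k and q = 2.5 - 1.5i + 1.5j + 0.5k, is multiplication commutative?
No: pq = 2.25 - 0.75i + 7.25j + 8.75k ≠ 2.25 - 0.25i + 11.25j - 1.75k = qp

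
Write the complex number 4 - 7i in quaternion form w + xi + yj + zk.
4 - 7i + 0j + 0k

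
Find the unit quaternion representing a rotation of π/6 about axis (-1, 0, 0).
0.9659 - 0.2588i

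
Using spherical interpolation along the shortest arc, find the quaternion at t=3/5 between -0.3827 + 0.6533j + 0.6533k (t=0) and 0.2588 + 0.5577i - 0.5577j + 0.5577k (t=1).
-0.4145 - 0.433i + 0.7975j - 0.0685k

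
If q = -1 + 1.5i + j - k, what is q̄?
-1 - 1.5i - j + k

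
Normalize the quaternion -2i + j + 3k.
-0.5345i + 0.2673j + 0.8018k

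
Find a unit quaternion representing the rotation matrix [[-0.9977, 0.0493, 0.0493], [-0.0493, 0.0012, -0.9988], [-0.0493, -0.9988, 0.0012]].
-0.0349 - 0.7067j + 0.7067k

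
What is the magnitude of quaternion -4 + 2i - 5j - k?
√46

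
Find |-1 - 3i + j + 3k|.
√20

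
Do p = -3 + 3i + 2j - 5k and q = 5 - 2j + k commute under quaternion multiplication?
No: pq = -6 + 7i + 13j - 34k ≠ -6 + 23i + 19j - 22k = qp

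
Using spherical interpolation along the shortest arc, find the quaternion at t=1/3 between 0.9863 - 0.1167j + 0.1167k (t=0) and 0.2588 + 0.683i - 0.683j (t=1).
0.8744 + 0.2888i - 0.3793j + 0.0905k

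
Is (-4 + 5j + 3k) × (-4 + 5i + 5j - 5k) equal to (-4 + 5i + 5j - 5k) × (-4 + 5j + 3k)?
No: pq = 6 - 60i - 25j - 17k ≠ 6 + 20i - 55j + 33k = qp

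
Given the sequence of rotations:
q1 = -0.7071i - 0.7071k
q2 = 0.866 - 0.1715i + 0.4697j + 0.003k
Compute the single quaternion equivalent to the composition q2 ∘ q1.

q2 · q1 = -0.1191 - 0.9445i - 0.1234j - 0.2802k
-0.1191 - 0.9445i - 0.1234j - 0.2802k


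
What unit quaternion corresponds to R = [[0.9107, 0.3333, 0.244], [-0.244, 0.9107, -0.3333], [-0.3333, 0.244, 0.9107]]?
0.9659 + 0.1494i + 0.1494j - 0.1494k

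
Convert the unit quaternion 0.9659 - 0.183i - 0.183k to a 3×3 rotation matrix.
[[0.933, 0.3535, 0.067], [-0.3535, 0.866, 0.3535], [0.067, -0.3535, 0.933]]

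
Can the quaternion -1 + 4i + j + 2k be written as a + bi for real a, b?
No. The quaternion -1 + 4i + j + 2k has j-coefficient y = 1 and k-coefficient z = 2, not both zero, so it does not lie in the complex subalgebra spanned by 1 and i.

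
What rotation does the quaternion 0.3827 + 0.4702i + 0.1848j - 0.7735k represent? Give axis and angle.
axis = (0.5089, 0.2, -0.8372), θ = 3π/4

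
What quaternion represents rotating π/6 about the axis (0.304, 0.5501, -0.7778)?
0.9659 + 0.0787i + 0.1424j - 0.2013k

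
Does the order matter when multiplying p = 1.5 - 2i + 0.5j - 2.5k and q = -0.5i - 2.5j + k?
Yes: pq = 2.75 - 6.5i - 0.5j + 6.75k ≠ 2.75 + 5i - 7j - 3.75k = qp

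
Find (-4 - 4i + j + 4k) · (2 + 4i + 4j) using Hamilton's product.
4 - 40i + 2j - 12k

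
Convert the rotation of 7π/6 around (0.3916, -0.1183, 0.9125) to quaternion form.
-0.2588 + 0.3783i - 0.1143j + 0.8814k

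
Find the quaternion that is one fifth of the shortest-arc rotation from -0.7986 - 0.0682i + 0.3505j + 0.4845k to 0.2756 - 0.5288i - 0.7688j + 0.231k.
-0.7756 + 0.076i + 0.5072j + 0.368k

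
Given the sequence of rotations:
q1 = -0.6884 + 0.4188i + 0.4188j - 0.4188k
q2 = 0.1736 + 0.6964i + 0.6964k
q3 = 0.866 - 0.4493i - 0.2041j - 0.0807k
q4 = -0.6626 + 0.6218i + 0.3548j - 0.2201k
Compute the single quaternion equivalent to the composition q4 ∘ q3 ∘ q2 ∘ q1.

q2 · q1 = -0.1195 - 0.6984i + 0.656j - 0.2605k
q3 · q2 · q1 = -0.3044 - 0.445i + 0.5318j - 0.6532k
q4 · q3 · q2 · q1 = 0.1459 - 0.0091i + 0.0437j + 0.9884k
0.1459 - 0.0091i + 0.0437j + 0.9884k


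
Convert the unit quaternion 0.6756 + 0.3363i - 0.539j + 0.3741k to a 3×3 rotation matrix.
[[0.1391, -0.868, -0.4767], [0.143, 0.4939, -0.8577], [0.9799, 0.0511, 0.1928]]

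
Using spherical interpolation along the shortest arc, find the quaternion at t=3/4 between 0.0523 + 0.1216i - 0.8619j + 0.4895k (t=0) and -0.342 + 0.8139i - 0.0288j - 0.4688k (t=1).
0.3234 - 0.682i - 0.2817j + 0.5924k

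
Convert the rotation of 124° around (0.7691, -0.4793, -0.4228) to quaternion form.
0.4695 + 0.6791i - 0.4232j - 0.3733k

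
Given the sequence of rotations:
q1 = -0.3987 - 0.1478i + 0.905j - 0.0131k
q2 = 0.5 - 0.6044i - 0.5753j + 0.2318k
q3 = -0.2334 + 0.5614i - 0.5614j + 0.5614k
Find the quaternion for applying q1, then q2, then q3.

q2 · q1 = 0.235 - 0.0352i + 0.6397j - 0.731k
q3 · q2 · q1 = 0.7344 + 0.1914i + 0.1094j + 0.6419k
0.7344 + 0.1914i + 0.1094j + 0.6419k


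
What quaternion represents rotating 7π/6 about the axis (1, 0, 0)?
-0.2588 + 0.9659i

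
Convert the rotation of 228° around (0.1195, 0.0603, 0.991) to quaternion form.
-0.4067 + 0.1092i + 0.0551j + 0.9053k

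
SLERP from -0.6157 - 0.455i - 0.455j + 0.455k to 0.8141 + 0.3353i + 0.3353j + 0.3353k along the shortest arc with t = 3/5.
-0.8037 - 0.4206i - 0.4206j - 0.0158k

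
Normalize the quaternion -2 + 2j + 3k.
-0.4851 + 0.4851j + 0.7276k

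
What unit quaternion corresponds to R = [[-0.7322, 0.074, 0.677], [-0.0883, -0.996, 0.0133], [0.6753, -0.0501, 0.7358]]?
-0.0436 + 0.3633i - 0.0099j + 0.9306k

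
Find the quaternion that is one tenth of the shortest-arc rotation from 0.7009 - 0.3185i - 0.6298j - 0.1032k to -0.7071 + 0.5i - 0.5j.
0.7565 - 0.367i - 0.5324j - 0.0979k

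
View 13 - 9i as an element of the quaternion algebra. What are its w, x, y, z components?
13 - 9i + 0j + 0k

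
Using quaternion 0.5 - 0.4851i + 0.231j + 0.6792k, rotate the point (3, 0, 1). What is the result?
(-0.516, 2.164, -2.247)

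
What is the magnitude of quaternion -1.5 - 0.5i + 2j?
2.55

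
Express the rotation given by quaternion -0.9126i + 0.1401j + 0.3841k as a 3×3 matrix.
[[0.6657, -0.2557, -0.7011], [-0.2557, -0.9607, 0.1076], [-0.7011, 0.1076, -0.7049]]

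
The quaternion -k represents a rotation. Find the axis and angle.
axis = (0, 0, -1), θ = π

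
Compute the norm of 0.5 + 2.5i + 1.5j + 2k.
3.571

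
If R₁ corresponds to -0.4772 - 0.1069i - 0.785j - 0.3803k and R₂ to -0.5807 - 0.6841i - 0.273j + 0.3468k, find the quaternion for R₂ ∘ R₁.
0.1216 + 0.7646i + 0.2889j + 0.5632k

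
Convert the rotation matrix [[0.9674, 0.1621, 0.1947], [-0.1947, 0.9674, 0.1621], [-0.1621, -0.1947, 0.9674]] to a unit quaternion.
0.9877 - 0.0903i + 0.0903j - 0.0903k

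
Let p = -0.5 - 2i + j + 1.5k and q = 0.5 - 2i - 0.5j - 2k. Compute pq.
-0.75 - 1.25i - 6.25j + 4.75k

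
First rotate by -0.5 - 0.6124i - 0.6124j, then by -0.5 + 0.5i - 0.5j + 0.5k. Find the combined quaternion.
0.25 + 0.3624i + 0.25j - 0.8624k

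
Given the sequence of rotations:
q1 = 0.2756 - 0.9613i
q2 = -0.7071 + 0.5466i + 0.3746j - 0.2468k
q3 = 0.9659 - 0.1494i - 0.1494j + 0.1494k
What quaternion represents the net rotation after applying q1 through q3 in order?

q2 · q1 = 0.3306 + 0.8304i + 0.3405j + 0.2921k
q3 · q2 · q1 = 0.4506 + 0.6582i + 0.4472j + 0.4047k
0.4506 + 0.6582i + 0.4472j + 0.4047k


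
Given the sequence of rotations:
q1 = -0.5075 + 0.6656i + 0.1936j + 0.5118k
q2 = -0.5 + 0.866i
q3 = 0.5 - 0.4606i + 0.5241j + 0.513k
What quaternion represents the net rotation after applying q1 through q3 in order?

q2 · q1 = -0.3227 - 0.7723i - 0.54j - 0.0882k
q3 · q2 · q1 = -0.1888 - 0.0067i - 0.8759j + 0.4438k
-0.1888 - 0.0067i - 0.8759j + 0.4438k


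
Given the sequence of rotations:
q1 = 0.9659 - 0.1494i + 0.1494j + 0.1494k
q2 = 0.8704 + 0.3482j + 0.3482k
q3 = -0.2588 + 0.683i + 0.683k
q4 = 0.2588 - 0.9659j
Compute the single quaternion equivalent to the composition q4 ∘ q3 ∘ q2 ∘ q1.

q2 · q1 = 0.7367 - 0.13i + 0.4143j + 0.5184k
q3 · q2 · q1 = -0.4559 + 0.2538i - 0.5501j + 0.652k
q4 · q3 · q2 · q1 = -0.6493 - 0.5641i + 0.298j + 0.4139k
-0.6493 - 0.5641i + 0.298j + 0.4139k


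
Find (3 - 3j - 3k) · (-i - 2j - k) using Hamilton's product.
-9 - 6i - 3j - 6k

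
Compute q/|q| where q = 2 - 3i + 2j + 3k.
0.3922 - 0.5883i + 0.3922j + 0.5883k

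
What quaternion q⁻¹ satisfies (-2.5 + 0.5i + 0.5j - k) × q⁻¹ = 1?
-0.3226 - 0.0645i - 0.0645j + 0.129k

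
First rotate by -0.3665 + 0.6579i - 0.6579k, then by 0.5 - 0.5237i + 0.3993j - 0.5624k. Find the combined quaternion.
-0.2087 + 0.2582i - 0.8609j - 0.3855k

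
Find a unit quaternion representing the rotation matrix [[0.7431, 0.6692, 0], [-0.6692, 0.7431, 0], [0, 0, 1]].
0.9336 - 0.3584k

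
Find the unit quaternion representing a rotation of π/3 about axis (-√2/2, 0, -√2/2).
0.866 - 0.3536i - 0.3536k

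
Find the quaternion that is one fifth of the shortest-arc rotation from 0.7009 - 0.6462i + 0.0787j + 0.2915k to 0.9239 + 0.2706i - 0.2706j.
0.8328 - 0.4927i + 0.0018j + 0.2522k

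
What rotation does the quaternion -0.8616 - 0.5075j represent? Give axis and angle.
axis = (0, -1, 0), θ = 299°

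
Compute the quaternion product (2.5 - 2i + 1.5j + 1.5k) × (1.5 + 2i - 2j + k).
9.25 + 6.5i + 2.25j + 5.75k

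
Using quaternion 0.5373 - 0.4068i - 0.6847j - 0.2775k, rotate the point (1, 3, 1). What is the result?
(1.964, 2.621, 0.522)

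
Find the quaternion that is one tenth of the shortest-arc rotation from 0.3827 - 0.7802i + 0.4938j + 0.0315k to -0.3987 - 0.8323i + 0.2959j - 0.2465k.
0.308 - 0.8156i + 0.4899j + 0.001k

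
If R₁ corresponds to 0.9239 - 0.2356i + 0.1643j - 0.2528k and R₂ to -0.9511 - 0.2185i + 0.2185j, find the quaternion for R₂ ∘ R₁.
-0.9661 - 0.033i - 0.0096j + 0.256k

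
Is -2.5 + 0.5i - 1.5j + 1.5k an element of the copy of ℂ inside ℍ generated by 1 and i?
No. The quaternion -2.5 + 0.5i - 1.5j + 1.5k has j-coefficient y = -1.5 and k-coefficient z = 1.5, not both zero, so it does not lie in the complex subalgebra spanned by 1 and i.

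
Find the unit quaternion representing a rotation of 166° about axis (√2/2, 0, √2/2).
0.1219 + 0.7018i + 0.7018k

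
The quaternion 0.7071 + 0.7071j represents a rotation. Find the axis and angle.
axis = (0, 1, 0), θ = π/2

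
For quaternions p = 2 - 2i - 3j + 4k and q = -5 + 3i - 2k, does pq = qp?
No: pq = 4 + 22i + 23j - 15k ≠ 4 + 10i + 7j - 33k = qp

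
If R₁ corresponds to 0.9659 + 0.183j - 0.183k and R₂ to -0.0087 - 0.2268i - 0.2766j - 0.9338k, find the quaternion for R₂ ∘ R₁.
-0.1287 + 0.0024i - 0.3103j - 0.9419k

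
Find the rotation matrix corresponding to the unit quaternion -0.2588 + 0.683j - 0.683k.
[[-0.866, -0.3535, -0.3535], [0.3535, 0.067, -0.933], [0.3535, -0.933, 0.067]]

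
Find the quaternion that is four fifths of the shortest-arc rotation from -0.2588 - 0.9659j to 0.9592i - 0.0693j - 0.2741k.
-0.0768 + 0.8971i - 0.3516j - 0.2563k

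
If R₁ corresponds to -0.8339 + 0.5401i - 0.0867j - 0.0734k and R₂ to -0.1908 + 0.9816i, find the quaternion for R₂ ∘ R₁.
-0.3711 - 0.9216i + 0.0886j - 0.0711k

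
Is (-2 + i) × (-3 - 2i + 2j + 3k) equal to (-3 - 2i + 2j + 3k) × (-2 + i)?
No: pq = 8 + i - 7j - 4k ≠ 8 + i - j - 8k = qp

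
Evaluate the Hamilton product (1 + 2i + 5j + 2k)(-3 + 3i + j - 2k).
-10 - 15i - 4j - 21k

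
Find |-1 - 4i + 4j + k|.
√34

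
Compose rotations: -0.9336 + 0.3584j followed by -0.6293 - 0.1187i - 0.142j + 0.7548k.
0.6384 - 0.1597i - 0.093j - 0.7472k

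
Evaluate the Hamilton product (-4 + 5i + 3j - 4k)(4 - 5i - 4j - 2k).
13 + 18i + 58j - 13k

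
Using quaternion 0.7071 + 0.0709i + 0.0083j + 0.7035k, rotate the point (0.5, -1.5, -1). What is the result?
(1.384, 0.586, -1.114)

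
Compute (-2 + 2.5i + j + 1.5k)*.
-2 - 2.5i - j - 1.5k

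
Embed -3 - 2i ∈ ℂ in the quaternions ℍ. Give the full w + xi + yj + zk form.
-3 - 2i + 0j + 0k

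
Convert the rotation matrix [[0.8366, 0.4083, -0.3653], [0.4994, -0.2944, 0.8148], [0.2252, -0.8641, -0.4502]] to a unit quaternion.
0.5225 - 0.8033i - 0.2825j + 0.0436k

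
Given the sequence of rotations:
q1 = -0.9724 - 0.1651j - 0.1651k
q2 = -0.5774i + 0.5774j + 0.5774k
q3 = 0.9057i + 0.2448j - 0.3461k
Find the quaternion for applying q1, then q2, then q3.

q2 · q1 = 0.1907 + 0.5615i - 0.6568j - 0.4661k
q3 · q2 · q1 = -0.5091 - 0.1687i + 0.2745j - 0.7983k
-0.5091 - 0.1687i + 0.2745j - 0.7983k


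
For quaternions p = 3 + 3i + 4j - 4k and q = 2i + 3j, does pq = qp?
No: pq = -18 + 18i + j + k ≠ -18 - 6i + 17j - k = qp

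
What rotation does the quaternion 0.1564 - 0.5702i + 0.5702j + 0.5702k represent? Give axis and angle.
axis = (-√3/3, √3/3, √3/3), θ = 162°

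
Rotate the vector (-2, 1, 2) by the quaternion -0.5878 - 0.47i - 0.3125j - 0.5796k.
(1.171, -2.444, 1.286)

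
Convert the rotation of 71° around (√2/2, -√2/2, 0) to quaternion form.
0.8141 + 0.4106i - 0.4106j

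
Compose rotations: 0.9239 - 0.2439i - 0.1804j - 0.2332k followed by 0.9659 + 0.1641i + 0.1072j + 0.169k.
0.9912 - 0.0785i - 0.0782j - 0.0726k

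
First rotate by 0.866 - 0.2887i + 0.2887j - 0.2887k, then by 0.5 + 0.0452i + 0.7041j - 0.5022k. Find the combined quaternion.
0.0978 - 0.1635i + 0.9121j - 0.3629k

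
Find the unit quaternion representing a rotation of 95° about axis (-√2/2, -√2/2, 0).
0.6756 - 0.5213i - 0.5213j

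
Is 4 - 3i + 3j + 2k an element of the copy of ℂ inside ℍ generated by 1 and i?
No. The quaternion 4 - 3i + 3j + 2k has j-coefficient y = 3 and k-coefficient z = 2, not both zero, so it does not lie in the complex subalgebra spanned by 1 and i.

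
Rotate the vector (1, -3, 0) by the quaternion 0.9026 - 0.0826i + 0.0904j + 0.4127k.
(2.923, -1.207, -0.008)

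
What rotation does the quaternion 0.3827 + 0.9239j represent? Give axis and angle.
axis = (0, 1, 0), θ = 3π/4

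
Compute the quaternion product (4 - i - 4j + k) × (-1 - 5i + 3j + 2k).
1 - 30i + 13j - 16k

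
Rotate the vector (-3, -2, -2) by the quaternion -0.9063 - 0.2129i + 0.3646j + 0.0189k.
(-0.62, -0.505, -4.045)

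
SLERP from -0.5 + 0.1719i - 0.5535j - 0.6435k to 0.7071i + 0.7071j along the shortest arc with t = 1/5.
-0.4473 - 0.0347i - 0.6836j - 0.5757k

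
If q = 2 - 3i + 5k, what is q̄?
2 + 3i - 5k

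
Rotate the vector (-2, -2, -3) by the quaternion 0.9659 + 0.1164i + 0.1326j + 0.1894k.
(-2.017, -2.072, -2.939)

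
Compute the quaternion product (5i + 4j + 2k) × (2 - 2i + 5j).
-10 + 4j + 37k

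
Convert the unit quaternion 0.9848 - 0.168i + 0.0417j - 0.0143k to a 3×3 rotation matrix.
[[0.9961, 0.0142, 0.0869], [-0.0422, 0.9431, 0.3297], [-0.0773, -0.3321, 0.9401]]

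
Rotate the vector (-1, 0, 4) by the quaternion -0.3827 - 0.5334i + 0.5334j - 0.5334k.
(0.781, -3.748, -1.53)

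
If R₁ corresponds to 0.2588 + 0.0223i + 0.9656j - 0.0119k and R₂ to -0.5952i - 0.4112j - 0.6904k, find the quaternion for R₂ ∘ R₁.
0.4021 + 0.5175i - 0.1289j - 0.7442k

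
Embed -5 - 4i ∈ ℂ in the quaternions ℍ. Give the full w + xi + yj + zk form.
-5 - 4i + 0j + 0k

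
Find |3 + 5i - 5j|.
√59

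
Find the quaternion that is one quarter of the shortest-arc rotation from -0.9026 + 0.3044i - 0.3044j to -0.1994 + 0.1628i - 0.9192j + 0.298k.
-0.795 + 0.2965i - 0.5217j + 0.0887k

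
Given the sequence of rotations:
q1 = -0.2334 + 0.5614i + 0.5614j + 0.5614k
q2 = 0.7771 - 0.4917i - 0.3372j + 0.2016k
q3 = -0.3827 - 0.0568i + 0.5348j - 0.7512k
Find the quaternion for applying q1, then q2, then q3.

q2 · q1 = 0.1708 + 0.2485i + 0.9042j + 0.3025k
q3 · q2 · q1 = -0.3076 + 0.7362i - 0.4242j - 0.4283k
-0.3076 + 0.7362i - 0.4242j - 0.4283k


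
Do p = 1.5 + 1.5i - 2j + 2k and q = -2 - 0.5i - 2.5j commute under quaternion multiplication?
No: pq = -7.25 + 1.25i - 0.75j - 8.75k ≠ -7.25 - 8.75i + 1.25j + 0.75k = qp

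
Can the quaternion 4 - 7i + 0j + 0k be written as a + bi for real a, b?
Yes. The quaternion 4 - 7i has j- and k-coefficients y = z = 0, so it lies in the complex subalgebra spanned by 1 and i.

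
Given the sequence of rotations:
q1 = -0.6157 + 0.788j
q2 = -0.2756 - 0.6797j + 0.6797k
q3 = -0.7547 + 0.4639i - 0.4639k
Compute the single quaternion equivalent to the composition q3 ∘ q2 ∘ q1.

q2 · q1 = 0.7053 - 0.5356i + 0.2013j - 0.4185k
q3 · q2 · q1 = -0.478 + 0.8248i + 0.2907j + 0.082k
-0.478 + 0.8248i + 0.2907j + 0.082k


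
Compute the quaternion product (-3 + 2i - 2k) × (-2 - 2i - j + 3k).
16 + j - 7k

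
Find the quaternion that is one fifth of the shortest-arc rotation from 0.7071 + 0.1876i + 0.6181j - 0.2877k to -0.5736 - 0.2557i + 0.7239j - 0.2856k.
0.4904 + 0.0995i + 0.7906j - 0.3528k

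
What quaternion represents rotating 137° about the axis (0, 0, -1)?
0.3665 - 0.9304k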